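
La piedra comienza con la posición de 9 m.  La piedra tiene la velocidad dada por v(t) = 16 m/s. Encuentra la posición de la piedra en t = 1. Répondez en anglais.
We must find the integral of our velocity equation v(t) = 16 1 time. The integral of velocity, with x(0) = 9, gives position: x(t) = 16·t + 9. We have position x(t) = 16·t + 9. Substituting t = 1: x(1) = 25.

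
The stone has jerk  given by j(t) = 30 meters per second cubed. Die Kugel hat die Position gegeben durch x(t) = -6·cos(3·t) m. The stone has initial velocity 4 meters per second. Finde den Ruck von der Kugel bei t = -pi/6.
Um dies zu lösen, müssen wir 3 Ableitungen unserer Gleichung für die Position x(t) = -6·cos(3·t) nehmen. Durch Ableiten von der Position erhalten wir die Geschwindigkeit: v(t) = 18·sin(3·t). Durch Ableiten von der Geschwindigkeit erhalten wir die Beschleunigung: a(t) = 54·cos(3·t). Die Ableitung von der Beschleunigung ergibt den Ruck: j(t) = -162·sin(3·t). Aus der Gleichung für den Ruck j(t) = -162·sin(3·t), setzen wir t = -pi/6 ein und erhalten j = 162.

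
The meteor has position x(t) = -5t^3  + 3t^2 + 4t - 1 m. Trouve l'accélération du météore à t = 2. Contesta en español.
Debemos derivar nuestra ecuación de la posición x(t) = -5·t^3 + 3·t^2 + 4·t - 1 2 veces. Tomando d/dt de x(t), encontramos v(t) = -15·t^2 + 6·t + 4. Tomando d/dt de v(t), encontramos a(t) = 6 - 30·t. Tenemos la aceleración a(t) = 6 - 30·t. Sustituyendo t = 2: a(2) = -54.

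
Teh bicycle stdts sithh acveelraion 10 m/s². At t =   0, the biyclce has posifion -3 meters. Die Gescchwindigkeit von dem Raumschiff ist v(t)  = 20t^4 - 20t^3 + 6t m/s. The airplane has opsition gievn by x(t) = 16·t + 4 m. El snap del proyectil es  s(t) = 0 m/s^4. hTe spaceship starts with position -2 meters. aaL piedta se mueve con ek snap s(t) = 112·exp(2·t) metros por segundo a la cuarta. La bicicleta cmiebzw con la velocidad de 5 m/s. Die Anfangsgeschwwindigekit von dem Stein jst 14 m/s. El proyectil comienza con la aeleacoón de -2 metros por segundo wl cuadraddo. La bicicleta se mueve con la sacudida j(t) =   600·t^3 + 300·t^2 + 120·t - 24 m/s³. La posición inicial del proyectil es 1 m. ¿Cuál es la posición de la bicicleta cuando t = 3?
Necesitamos integrar nuestra ecuación de la sacudida j(t) = 600·t^3 + 300·t^2 + 120·t - 24 3 veces. La antiderivada de la sacudida, con a(0) = 10, da la aceleración: a(t) = 150·t^4 + 100·t^3 + 60·t^2 - 24·t + 10. Integrando la aceleración y usando la condición inicial v(0) = 5, obtenemos v(t) = 30·t^5 + 25·t^4 + 20·t^3 - 12·t^2 + 10·t + 5. La antiderivada de la velocidad es la posición. Usando x(0) = -3, obtenemos x(t) = 5·t^6 + 5·t^5 + 5·t^4 - 4·t^3 + 5·t^2 + 5·t - 3. Usando x(t) = 5·t^6 + 5·t^5 + 5·t^4 - 4·t^3 + 5·t^2 + 5·t - 3 y sustituyendo t = 3, encontramos x = 5214.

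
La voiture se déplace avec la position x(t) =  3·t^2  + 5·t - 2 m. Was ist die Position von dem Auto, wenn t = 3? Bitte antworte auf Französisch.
Nous avons la position x(t) = 3·t^2 + 5·t - 2. En substituant t = 3: x(3) = 40.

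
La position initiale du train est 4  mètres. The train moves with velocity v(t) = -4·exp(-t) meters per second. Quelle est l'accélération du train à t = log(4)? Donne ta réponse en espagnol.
Partiendo de la velocidad v(t) = -4·exp(-t), tomamos 1 derivada. Tomando d/dt de v(t), encontramos a(t) = 4·exp(-t). Usando a(t) = 4·exp(-t) y sustituyendo t = log(4), encontramos a = 1.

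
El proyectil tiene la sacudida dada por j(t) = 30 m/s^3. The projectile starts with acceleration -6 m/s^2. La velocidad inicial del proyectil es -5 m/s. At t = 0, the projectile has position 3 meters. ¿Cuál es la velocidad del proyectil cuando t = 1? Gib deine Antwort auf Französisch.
En partant du jerk j(t) = 30, nous prenons 2 primitives. En prenant ∫j(t)dt et en appliquant a(0) = -6, nous trouvons a(t) = 30·t - 6. En intégrant l'accélération et en utilisant la condition initiale v(0) = -5, nous obtenons v(t) = 15·t^2 - 6·t - 5. Nous avons la vitesse v(t) = 15·t^2 - 6·t - 5. En substituant t = 1: v(1) = 4.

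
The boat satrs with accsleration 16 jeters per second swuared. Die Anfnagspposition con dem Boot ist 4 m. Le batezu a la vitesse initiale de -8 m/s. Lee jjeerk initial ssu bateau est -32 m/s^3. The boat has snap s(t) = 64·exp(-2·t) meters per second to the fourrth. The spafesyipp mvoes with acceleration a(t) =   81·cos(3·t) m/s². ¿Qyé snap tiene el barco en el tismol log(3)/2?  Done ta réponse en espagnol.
Tenemos el snap s(t) = 64·exp(-2·t). Sustituyendo t = log(3)/2: s(log(3)/2) = 64/3.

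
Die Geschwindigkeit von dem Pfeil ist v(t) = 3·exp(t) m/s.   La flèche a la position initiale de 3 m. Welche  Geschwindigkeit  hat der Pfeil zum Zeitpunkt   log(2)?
Aus der Gleichung für die Geschwindigkeit v(t) = 3·exp(t), setzen wir t = log(2) ein und erhalten v = 6.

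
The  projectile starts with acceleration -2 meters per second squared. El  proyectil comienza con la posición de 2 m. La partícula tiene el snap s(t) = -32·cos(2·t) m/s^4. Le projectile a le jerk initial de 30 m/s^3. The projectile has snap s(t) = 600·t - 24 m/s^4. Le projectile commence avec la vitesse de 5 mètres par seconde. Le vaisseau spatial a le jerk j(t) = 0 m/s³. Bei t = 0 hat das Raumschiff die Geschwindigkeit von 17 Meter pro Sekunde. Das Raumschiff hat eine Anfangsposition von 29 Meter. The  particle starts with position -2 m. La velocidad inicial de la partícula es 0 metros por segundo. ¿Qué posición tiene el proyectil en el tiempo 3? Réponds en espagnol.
Debemos encontrar la antiderivada de nuestra ecuación del snap s(t) = 600·t - 24 4 veces. Integrando el snap y usando la condición inicial j(0) = 30, obtenemos j(t) = 300·t^2 - 24·t + 30. La integral de la sacudida es la aceleración. Usando a(0) = -2, obtenemos a(t) = 100·t^3 - 12·t^2 + 30·t - 2. La integral de la aceleración, con v(0) = 5, da la velocidad: v(t) = 25·t^4 - 4·t^3 + 15·t^2 - 2·t + 5. Tomando ∫v(t)dt y aplicando x(0) = 2, encontramos x(t) = 5·t^5 - t^4 + 5·t^3 - t^2 + 5·t + 2. De la ecuación de la posición x(t) = 5·t^5 - t^4 + 5·t^3 - t^2 + 5·t + 2, sustituimos t = 3 para obtener x = 1277.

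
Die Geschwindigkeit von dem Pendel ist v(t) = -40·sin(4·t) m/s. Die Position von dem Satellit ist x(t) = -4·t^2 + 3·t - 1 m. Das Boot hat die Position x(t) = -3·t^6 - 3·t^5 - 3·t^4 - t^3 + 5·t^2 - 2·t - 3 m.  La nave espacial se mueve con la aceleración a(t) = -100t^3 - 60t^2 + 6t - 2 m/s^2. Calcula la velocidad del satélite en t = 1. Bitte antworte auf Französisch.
Pour résoudre ceci, nous devons prendre 1 dérivée de notre équation de la position x(t) = -4·t^2 + 3·t - 1. En dérivant la position, nous obtenons la vitesse: v(t) = 3 - 8·t. De l'équation de la vitesse v(t) = 3 - 8·t, nous substituons t = 1 pour obtenir v = -5.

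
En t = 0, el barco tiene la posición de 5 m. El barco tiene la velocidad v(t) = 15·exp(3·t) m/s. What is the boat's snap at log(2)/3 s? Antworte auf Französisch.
En partant de la vitesse v(t) = 15·exp(3·t), nous prenons 3 dérivées. En prenant d/dt de v(t), nous trouvons a(t) = 45·exp(3·t). En dérivant l'accélération, nous obtenons le jerk: j(t) = 135·exp(3·t). En dérivant le jerk, nous obtenons le snap: s(t) = 405·exp(3·t). De l'équation du snap s(t) = 405·exp(3·t), nous substituons t = log(2)/3 pour obtenir s = 810.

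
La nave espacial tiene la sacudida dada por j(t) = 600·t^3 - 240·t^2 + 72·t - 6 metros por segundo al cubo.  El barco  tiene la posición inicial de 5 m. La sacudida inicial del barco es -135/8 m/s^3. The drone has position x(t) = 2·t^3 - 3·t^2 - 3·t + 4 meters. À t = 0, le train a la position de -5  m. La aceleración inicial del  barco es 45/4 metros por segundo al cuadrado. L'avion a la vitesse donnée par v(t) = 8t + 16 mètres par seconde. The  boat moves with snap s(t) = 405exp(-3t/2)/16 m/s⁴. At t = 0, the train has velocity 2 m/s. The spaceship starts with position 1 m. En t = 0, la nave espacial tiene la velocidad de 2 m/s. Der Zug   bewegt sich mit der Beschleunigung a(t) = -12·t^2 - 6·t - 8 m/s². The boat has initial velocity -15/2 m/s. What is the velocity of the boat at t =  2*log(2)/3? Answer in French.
Nous devons trouver la primitive de notre équation du snap s(t) = 405·exp(-3·t/2)/16 3 fois. L'intégrale du snap, avec j(0) = -135/8, donne le jerk: j(t) = -135·exp(-3·t/2)/8. En intégrant le jerk et en utilisant la condition initiale a(0) = 45/4, nous obtenons a(t) = 45·exp(-3·t/2)/4. En prenant ∫a(t)dt et en appliquant v(0) = -15/2, nous trouvons v(t) = -15·exp(-3·t/2)/2. Nous avons la vitesse v(t) = -15·exp(-3·t/2)/2. En substituant t = 2*log(2)/3: v(2*log(2)/3) = -15/4.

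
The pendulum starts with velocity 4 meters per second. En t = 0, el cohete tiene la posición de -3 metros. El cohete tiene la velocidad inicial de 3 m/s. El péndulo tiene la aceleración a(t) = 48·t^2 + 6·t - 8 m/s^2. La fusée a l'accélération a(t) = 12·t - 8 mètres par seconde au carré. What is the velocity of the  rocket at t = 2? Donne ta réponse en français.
En partant de l'accélération a(t) = 12·t - 8, nous prenons 1 primitive. En intégrant l'accélération et en utilisant la condition initiale v(0) = 3, nous obtenons v(t) = 6·t^2 - 8·t + 3. En utilisant v(t) = 6·t^2 - 8·t + 3 et en substituant t = 2, nous trouvons v = 11.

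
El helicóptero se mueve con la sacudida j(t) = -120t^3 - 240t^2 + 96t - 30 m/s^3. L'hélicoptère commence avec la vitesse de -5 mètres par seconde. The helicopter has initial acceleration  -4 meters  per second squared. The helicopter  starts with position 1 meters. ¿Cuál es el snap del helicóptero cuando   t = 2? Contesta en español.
Debemos derivar nuestra ecuación de la sacudida j(t) = -120·t^3 - 240·t^2 + 96·t - 30 1 vez. Derivando la sacudida, obtenemos el snap: s(t) = -360·t^2 - 480·t + 96. Tenemos el snap s(t) = -360·t^2 - 480·t + 96. Sustituyendo t = 2: s(2) = -2304.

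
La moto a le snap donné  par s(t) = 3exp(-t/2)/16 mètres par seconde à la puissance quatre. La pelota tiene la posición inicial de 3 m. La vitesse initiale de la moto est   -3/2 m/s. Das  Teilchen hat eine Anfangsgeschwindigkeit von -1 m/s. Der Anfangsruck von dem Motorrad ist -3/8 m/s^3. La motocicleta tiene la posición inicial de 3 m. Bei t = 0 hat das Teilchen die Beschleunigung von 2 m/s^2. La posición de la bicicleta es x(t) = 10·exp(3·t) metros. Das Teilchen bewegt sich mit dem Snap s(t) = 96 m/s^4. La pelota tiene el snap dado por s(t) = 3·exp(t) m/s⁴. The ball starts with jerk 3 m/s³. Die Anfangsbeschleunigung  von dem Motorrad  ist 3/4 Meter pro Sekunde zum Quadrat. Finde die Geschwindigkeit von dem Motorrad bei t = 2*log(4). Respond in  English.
We need to integrate our snap equation s(t) = 3·exp(-t/2)/16 3 times. Integrating snap and using the initial condition j(0) = -3/8, we get j(t) = -3·exp(-t/2)/8. Taking ∫j(t)dt and applying a(0) = 3/4, we find a(t) = 3·exp(-t/2)/4. Integrating acceleration and using the initial condition v(0) = -3/2, we get v(t) = -3·exp(-t/2)/2. Using v(t) = -3·exp(-t/2)/2 and substituting t = 2*log(4), we find v = -3/8.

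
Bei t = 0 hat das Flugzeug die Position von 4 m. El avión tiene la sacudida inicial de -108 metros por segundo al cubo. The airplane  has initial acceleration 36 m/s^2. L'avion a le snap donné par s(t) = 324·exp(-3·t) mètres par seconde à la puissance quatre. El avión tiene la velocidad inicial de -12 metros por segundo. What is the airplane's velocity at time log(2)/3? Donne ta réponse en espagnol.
Para resolver esto, necesitamos tomar 3 antiderivadas de nuestra ecuación del snap s(t) = 324·exp(-3·t). Integrando el snap y usando la condición inicial j(0) = -108, obtenemos j(t) = -108·exp(-3·t). La antiderivada de la sacudida es la aceleración. Usando a(0) = 36, obtenemos a(t) = 36·exp(-3·t). Tomando ∫a(t)dt y aplicando v(0) = -12, encontramos v(t) = -12·exp(-3·t). De la ecuación de la velocidad v(t) = -12·exp(-3·t), sustituimos t = log(2)/3 para obtener v = -6.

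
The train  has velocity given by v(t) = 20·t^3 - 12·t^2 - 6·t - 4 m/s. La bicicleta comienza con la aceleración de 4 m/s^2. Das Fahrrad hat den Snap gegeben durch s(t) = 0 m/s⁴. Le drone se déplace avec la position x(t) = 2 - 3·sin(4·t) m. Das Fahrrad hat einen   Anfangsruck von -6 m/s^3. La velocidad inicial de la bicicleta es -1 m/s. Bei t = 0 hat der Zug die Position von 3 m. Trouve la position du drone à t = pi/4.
De l'équation de la position x(t) = 2 - 3·sin(4·t), nous substituons t = pi/4 pour obtenir x = 2.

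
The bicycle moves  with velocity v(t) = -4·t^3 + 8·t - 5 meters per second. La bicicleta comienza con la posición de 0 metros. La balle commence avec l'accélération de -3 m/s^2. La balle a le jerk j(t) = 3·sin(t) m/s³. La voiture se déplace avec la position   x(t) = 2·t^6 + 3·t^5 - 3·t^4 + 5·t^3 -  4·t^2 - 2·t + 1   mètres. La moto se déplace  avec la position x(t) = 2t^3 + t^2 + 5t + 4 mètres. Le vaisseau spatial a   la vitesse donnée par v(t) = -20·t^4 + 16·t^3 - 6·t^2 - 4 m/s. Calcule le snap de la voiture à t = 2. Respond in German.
Um dies zu lösen, müssen wir 4 Ableitungen unserer Gleichung für die Position x(t) = 2·t^6 + 3·t^5 - 3·t^4 + 5·t^3 - 4·t^2 - 2·t + 1 nehmen. Die Ableitung von der Position ergibt die Geschwindigkeit: v(t) = 12·t^5 + 15·t^4 - 12·t^3 + 15·t^2 - 8·t - 2. Die Ableitung von der Geschwindigkeit ergibt die Beschleunigung: a(t) = 60·t^4 + 60·t^3 - 36·t^2 + 30·t - 8. Die Ableitung von der Beschleunigung ergibt den Ruck: j(t) = 240·t^3 + 180·t^2 - 72·t + 30. Durch Ableiten von dem Ruck erhalten wir den Snap: s(t) = 720·t^2 + 360·t - 72. Wir haben den Snap s(t) = 720·t^2 + 360·t - 72. Durch Einsetzen von t = 2: s(2) = 3528.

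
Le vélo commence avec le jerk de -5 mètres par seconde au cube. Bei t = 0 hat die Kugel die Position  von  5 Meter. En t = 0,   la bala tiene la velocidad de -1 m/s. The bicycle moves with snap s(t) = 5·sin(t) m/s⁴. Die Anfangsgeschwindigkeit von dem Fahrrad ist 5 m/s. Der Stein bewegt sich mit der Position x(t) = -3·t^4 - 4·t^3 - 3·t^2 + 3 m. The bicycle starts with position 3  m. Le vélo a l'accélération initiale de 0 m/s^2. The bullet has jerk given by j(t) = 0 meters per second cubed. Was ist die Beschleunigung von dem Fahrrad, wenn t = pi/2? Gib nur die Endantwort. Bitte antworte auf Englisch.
At t = pi/2, a = -5.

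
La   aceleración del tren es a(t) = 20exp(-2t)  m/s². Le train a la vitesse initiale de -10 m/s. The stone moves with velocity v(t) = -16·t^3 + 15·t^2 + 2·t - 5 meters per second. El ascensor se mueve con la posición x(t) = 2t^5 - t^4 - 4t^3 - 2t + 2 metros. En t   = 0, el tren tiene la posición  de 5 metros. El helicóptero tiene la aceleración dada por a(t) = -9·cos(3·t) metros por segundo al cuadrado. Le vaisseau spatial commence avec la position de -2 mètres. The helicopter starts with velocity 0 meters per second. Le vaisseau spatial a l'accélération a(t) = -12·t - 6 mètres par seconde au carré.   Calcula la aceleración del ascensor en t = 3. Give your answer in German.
Wir müssen unsere Gleichung für die Position x(t) = 2·t^5 - t^4 - 4·t^3 - 2·t + 2 2-mal ableiten. Durch Ableiten von der Position erhalten wir die Geschwindigkeit: v(t) = 10·t^4 - 4·t^3 - 12·t^2 - 2. Durch Ableiten von der Geschwindigkeit erhalten wir die Beschleunigung: a(t) = 40·t^3 - 12·t^2 - 24·t. Wir haben die Beschleunigung a(t) = 40·t^3 - 12·t^2 - 24·t. Durch Einsetzen von t = 3: a(3) = 900.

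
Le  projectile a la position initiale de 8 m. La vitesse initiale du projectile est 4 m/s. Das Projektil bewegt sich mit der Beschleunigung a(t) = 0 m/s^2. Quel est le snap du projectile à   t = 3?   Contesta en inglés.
We must differentiate our acceleration equation a(t) = 0 2 times. Differentiating acceleration, we get jerk: j(t) = 0. Differentiating jerk, we get snap: s(t) = 0. We have snap s(t) = 0. Substituting t = 3: s(3) = 0.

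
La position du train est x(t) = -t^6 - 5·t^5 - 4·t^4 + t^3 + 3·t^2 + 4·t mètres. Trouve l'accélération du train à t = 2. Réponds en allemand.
Ausgehend von der Position x(t) = -t^6 - 5·t^5 - 4·t^4 + t^3 + 3·t^2 + 4·t, nehmen wir 2 Ableitungen. Die Ableitung von der Position ergibt die Geschwindigkeit: v(t) = -6·t^5 - 25·t^4 - 16·t^3 + 3·t^2 + 6·t + 4. Mit d/dt von v(t) finden wir a(t) = -30·t^4 - 100·t^3 - 48·t^2 + 6·t + 6. Mit a(t) = -30·t^4 - 100·t^3 - 48·t^2 + 6·t + 6 und Einsetzen von t = 2, finden wir a = -1454.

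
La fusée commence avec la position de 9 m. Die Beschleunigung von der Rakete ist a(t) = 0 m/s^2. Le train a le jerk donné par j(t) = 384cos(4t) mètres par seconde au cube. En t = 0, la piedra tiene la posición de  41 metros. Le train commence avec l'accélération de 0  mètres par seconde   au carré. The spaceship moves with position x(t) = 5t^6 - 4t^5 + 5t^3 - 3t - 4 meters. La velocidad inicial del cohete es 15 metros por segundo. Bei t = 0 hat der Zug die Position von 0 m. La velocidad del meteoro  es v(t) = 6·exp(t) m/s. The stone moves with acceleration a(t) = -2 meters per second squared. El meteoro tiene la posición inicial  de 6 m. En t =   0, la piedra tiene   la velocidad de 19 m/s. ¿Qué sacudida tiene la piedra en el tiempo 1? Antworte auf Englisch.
To solve this, we need to take 1 derivative of our acceleration equation a(t) = -2. The derivative of acceleration gives jerk: j(t) = 0. Using j(t) = 0 and substituting t = 1, we find j = 0.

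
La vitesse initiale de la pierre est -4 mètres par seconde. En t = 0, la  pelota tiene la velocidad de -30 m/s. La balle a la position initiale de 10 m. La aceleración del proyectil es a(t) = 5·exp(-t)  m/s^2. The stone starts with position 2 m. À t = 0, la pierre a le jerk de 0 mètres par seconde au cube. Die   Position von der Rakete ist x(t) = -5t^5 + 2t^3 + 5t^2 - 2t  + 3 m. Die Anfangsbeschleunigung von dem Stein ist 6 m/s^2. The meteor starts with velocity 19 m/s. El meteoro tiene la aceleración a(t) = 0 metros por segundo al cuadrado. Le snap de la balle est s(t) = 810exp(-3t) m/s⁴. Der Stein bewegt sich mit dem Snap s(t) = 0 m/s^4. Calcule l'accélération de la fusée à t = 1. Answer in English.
To solve this, we need to take 2 derivatives of our position equation x(t) = -5·t^5 + 2·t^3 + 5·t^2 - 2·t + 3. Differentiating position, we get velocity: v(t) = -25·t^4 + 6·t^2 + 10·t - 2. Taking d/dt of v(t), we find a(t) = -100·t^3 + 12·t + 10. From the given acceleration equation a(t) = -100·t^3 + 12·t + 10, we substitute t = 1 to get a = -78.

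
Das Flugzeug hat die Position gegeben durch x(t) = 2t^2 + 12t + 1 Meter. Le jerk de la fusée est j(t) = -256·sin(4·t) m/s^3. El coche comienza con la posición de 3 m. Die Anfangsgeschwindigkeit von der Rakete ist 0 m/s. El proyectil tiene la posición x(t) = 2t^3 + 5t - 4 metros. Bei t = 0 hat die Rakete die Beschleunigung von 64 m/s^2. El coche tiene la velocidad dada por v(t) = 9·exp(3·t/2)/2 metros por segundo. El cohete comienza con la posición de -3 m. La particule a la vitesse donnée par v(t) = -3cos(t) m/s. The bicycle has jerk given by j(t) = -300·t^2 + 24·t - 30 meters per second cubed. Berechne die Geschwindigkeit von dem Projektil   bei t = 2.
Um dies zu lösen, müssen wir 1 Ableitung unserer Gleichung für die Position x(t) = 2·t^3 + 5·t - 4 nehmen. Durch Ableiten von der Position erhalten wir die Geschwindigkeit: v(t) = 6·t^2 + 5. Aus der Gleichung für die Geschwindigkeit v(t) = 6·t^2 + 5, setzen wir t = 2 ein und erhalten v = 29.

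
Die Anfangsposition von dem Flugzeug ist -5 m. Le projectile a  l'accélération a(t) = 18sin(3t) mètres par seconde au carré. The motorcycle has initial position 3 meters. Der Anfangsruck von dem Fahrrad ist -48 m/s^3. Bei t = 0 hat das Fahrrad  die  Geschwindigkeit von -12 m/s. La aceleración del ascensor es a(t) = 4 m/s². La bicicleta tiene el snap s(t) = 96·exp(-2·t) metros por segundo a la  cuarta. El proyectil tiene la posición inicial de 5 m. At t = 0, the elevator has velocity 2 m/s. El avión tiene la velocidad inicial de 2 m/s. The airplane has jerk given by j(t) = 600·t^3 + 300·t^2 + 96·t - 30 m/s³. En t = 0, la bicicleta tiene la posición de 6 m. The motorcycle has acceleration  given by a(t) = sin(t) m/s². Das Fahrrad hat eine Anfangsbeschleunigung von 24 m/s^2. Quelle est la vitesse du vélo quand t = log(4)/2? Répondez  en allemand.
Wir müssen unsere Gleichung für den Snap s(t) = 96·exp(-2·t) 3-mal integrieren. Die Stammfunktion von dem Snap ist der Ruck. Mit j(0) = -48 erhalten wir j(t) = -48·exp(-2·t). Mit ∫j(t)dt und Anwendung von a(0) = 24, finden wir a(t) = 24·exp(-2·t). Das Integral von der Beschleunigung ist die Geschwindigkeit. Mit v(0) = -12 erhalten wir v(t) = -12·exp(-2·t). Mit v(t) = -12·exp(-2·t) und Einsetzen von t = log(4)/2, finden wir v = -3.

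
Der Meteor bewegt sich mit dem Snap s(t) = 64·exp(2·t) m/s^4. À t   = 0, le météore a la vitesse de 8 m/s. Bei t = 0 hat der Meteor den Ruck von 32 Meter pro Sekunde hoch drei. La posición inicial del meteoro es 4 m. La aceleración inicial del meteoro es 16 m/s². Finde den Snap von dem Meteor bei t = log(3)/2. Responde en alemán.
Mit s(t) = 64·exp(2·t) und Einsetzen von t = log(3)/2, finden wir s = 192.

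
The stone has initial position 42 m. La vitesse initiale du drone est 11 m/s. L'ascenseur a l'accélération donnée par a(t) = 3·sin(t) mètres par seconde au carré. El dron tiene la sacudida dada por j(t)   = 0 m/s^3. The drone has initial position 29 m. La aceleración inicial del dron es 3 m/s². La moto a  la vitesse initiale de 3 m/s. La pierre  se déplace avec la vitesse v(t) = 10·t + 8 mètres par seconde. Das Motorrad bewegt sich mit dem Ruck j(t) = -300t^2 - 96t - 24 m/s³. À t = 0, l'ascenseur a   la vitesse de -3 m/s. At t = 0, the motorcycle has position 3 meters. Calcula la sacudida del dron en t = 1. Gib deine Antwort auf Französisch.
Nous avons le jerk j(t) = 0. En substituant t = 1: j(1) = 0.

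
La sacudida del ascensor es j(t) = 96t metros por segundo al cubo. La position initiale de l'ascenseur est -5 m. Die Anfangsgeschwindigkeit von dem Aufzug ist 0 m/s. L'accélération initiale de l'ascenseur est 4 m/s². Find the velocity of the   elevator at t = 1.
To find the answer, we compute 2 integrals of j(t) = 96·t. Finding the antiderivative of j(t) and using a(0) = 4: a(t) = 48·t^2 + 4. Integrating acceleration and using the initial condition v(0) = 0, we get v(t) = 16·t^3 + 4·t. From the given velocity equation v(t) = 16·t^3 + 4·t, we substitute t = 1 to get v = 20.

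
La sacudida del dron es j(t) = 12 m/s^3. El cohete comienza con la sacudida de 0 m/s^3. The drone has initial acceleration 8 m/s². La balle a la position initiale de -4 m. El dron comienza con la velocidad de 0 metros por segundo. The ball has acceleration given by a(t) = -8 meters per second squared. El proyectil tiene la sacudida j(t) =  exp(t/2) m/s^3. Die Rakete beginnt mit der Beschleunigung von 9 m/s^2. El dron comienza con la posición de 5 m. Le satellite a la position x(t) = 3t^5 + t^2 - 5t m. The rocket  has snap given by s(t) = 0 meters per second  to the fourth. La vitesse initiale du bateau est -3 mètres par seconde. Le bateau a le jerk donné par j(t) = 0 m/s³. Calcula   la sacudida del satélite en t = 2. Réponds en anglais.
Starting from position x(t) = 3·t^5 + t^2 - 5·t, we take 3 derivatives. Taking d/dt of x(t), we find v(t) = 15·t^4 + 2·t - 5. Taking d/dt of v(t), we find a(t) = 60·t^3 + 2. Taking d/dt of a(t), we find j(t) = 180·t^2. Using j(t) = 180·t^2 and substituting t = 2, we find j = 720.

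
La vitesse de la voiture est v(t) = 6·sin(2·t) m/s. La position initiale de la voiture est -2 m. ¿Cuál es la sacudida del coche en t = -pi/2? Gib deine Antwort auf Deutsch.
Wir müssen unsere Gleichung für die Geschwindigkeit v(t) = 6·sin(2·t) 2-mal ableiten. Durch Ableiten von der Geschwindigkeit erhalten wir die Beschleunigung: a(t) = 12·cos(2·t). Durch Ableiten von der Beschleunigung erhalten wir den Ruck: j(t) = -24·sin(2·t). Wir haben den Ruck j(t) = -24·sin(2·t). Durch Einsetzen von t = -pi/2: j(-pi/2) = 0.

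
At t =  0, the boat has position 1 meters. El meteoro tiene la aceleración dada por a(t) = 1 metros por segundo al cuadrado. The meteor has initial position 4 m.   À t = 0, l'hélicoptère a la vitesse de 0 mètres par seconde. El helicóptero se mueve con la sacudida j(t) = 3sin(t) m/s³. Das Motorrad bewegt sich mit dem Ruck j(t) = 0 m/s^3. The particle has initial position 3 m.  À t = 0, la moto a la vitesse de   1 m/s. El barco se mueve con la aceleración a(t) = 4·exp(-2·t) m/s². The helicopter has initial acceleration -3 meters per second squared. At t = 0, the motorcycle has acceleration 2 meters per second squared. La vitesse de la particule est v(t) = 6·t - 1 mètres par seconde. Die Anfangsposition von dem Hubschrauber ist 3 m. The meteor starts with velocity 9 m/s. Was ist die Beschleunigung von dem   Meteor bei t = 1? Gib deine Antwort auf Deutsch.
Wir haben die Beschleunigung a(t) = 1. Durch Einsetzen von t = 1: a(1) = 1.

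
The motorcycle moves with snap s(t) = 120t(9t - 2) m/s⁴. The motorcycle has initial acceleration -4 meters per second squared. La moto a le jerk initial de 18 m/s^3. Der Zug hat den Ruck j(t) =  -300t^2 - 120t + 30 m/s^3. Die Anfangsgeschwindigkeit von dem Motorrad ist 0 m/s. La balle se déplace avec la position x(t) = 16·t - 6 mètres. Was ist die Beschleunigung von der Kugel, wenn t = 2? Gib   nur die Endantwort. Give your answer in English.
The acceleration at t = 2 is a = 0.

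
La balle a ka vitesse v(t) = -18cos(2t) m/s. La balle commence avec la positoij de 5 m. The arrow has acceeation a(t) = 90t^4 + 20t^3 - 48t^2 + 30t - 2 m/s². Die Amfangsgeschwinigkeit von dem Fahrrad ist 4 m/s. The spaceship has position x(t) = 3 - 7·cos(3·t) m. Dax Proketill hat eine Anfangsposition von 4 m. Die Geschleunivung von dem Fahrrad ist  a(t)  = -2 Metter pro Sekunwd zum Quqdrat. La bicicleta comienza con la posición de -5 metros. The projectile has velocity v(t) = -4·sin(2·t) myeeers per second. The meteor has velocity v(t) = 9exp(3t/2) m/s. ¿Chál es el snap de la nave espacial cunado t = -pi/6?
Debemos derivar nuestra ecuación de la posición x(t) = 3 - 7·cos(3·t) 4 veces. Tomando d/dt de x(t), encontramos v(t) = 21·sin(3·t). Derivando la velocidad, obtenemos la aceleración: a(t) = 63·cos(3·t). La derivada de la aceleración da la sacudida: j(t) = -189·sin(3·t). La derivada de la sacudida da el snap: s(t) = -567·cos(3·t). De la ecuación del snap s(t) = -567·cos(3·t), sustituimos t = -pi/6 para obtener s = 0.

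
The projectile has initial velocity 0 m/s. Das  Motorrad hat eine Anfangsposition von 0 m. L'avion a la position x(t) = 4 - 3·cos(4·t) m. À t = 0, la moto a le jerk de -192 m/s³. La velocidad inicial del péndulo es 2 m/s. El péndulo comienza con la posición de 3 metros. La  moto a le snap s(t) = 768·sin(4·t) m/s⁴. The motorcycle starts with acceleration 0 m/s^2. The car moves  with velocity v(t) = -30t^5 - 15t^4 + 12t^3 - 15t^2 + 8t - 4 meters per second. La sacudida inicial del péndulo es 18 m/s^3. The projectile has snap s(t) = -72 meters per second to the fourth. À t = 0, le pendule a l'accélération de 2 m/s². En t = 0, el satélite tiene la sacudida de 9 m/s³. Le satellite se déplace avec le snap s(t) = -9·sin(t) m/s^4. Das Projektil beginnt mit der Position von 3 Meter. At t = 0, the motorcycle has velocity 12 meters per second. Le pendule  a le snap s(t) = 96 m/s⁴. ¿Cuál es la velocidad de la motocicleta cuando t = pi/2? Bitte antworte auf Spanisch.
Para resolver esto, necesitamos tomar 3 antiderivadas de nuestra ecuación del snap s(t) = 768·sin(4·t). La integral del snap, con j(0) = -192, da la sacudida: j(t) = -192·cos(4·t). Integrando la sacudida y usando la condición inicial a(0) = 0, obtenemos a(t) = -48·sin(4·t). La integral de la aceleración, con v(0) = 12, da la velocidad: v(t) = 12·cos(4·t). Usando v(t) = 12·cos(4·t) y sustituyendo t = pi/2, encontramos v = 12.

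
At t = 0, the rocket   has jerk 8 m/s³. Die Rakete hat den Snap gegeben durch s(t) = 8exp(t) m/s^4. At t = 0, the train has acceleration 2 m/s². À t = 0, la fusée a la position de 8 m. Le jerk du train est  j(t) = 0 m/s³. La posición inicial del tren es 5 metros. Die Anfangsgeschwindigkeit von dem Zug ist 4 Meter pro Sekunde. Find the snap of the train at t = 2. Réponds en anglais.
Starting from jerk j(t) = 0, we take 1 derivative. The derivative of jerk gives snap: s(t) = 0. From the given snap equation s(t) = 0, we substitute t = 2 to get s = 0.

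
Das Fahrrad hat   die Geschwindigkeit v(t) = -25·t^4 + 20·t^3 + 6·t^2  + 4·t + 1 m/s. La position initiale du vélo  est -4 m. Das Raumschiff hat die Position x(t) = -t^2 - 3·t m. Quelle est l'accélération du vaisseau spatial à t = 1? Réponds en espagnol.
Partiendo de la posición x(t) = -t^2 - 3·t, tomamos 2 derivadas. Derivando la posición, obtenemos la velocidad: v(t) = -2·t - 3. La derivada de la velocidad da la aceleración: a(t) = -2. Tenemos la aceleración a(t) = -2. Sustituyendo t = 1: a(1) = -2.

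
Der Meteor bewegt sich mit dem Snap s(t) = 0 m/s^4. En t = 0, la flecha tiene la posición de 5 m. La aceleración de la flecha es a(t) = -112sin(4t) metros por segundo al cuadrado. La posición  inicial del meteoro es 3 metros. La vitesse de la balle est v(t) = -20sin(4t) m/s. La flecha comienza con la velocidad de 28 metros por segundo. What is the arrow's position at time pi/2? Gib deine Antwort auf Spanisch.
Necesitamos integrar nuestra ecuación de la aceleración a(t) = -112·sin(4·t) 2 veces. La integral de la aceleración, con v(0) = 28, da la velocidad: v(t) = 28·cos(4·t). La integral de la velocidad es la posición. Usando x(0) = 5, obtenemos x(t) = 7·sin(4·t) + 5. Usando x(t) = 7·sin(4·t) + 5 y sustituyendo t = pi/2, encontramos x = 5.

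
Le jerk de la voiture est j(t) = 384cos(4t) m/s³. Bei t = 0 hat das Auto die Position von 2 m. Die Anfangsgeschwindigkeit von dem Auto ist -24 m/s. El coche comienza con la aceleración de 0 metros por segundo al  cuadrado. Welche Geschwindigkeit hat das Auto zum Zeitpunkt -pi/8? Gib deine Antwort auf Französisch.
Nous devons trouver l'intégrale de notre équation du jerk j(t) = 384·cos(4·t) 2 fois. L'intégrale du jerk est l'accélération. En utilisant a(0) = 0, nous obtenons a(t) = 96·sin(4·t). En prenant ∫a(t)dt et en appliquant v(0) = -24, nous trouvons v(t) = -24·cos(4·t). De l'équation de la vitesse v(t) = -24·cos(4·t), nous substituons t = -pi/8 pour obtenir v = 0.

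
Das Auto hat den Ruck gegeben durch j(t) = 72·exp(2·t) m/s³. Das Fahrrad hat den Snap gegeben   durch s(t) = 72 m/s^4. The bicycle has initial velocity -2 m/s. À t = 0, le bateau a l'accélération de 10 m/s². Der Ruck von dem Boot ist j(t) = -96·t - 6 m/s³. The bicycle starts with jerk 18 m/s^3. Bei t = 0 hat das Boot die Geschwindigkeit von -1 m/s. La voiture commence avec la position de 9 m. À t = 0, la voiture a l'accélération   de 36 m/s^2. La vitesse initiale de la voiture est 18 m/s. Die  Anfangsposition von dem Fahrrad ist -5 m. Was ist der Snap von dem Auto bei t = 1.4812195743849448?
Um dies zu lösen, müssen wir 1 Ableitung unserer Gleichung für den Ruck j(t) = 72·exp(2·t) nehmen. Die Ableitung von dem Ruck ergibt den Snap: s(t) = 144·exp(2·t). Aus der Gleichung für den Snap s(t) = 144·exp(2·t), setzen wir t = 1.4812195743849448 ein und erhalten s = 2785.69437586581.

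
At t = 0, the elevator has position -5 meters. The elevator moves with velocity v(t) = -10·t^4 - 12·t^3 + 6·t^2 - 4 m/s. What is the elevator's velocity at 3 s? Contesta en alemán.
Aus der Gleichung für die Geschwindigkeit v(t) = -10·t^4 - 12·t^3 + 6·t^2 - 4, setzen wir t = 3 ein und erhalten v = -1084.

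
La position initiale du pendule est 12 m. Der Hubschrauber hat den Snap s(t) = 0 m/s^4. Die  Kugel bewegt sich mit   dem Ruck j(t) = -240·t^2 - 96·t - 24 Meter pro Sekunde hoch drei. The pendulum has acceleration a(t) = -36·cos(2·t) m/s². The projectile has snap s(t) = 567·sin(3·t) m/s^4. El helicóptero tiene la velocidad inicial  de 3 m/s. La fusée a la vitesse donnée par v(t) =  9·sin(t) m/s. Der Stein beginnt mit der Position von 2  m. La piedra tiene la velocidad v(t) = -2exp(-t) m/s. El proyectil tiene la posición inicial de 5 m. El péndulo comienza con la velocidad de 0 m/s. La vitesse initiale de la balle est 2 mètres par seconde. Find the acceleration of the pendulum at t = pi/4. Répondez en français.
De l'équation de l'accélération a(t) = -36·cos(2·t), nous substituons t = pi/4 pour obtenir a = 0.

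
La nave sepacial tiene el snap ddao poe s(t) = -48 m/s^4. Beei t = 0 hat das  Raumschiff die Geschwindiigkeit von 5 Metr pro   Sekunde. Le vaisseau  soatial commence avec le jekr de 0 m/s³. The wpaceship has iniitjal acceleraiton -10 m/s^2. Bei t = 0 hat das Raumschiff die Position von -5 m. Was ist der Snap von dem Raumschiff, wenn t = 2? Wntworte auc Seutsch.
Mit s(t) = -48 und Einsetzen von t = 2, finden wir s = -48.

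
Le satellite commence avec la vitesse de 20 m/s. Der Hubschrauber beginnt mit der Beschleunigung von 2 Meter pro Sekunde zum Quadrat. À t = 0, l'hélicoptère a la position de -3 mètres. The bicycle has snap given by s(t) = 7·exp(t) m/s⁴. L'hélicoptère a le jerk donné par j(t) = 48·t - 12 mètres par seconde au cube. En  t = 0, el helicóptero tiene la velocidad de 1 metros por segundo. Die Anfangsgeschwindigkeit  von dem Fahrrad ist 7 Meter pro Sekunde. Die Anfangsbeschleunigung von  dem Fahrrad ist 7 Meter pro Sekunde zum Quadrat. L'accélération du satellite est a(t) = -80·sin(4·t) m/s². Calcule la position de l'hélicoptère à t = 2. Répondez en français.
Pour résoudre ceci, nous devons prendre 3 primitives de notre équation du jerk j(t) = 48·t - 12. En prenant ∫j(t)dt et en appliquant a(0) = 2, nous trouvons a(t) = 24·t^2 - 12·t + 2. En intégrant l'accélération et en utilisant la condition initiale v(0) = 1, nous obtenons v(t) = 8·t^3 - 6·t^2 + 2·t + 1. La primitive de la vitesse est la position. En utilisant x(0) = -3, nous obtenons x(t) = 2·t^4 - 2·t^3 + t^2 + t - 3. En utilisant x(t) = 2·t^4 - 2·t^3 + t^2 + t - 3 et en substituant t = 2, nous trouvons x = 19.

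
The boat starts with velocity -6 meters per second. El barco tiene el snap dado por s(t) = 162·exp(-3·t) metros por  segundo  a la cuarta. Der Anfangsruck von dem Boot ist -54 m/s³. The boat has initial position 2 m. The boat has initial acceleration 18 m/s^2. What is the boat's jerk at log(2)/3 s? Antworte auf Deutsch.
Wir müssen das Integral unserer Gleichung für den Snap s(t) = 162·exp(-3·t) 1-mal finden. Mit ∫s(t)dt und Anwendung von j(0) = -54, finden wir j(t) = -54·exp(-3·t). Wir haben den Ruck j(t) = -54·exp(-3·t). Durch Einsetzen von t = log(2)/3: j(log(2)/3) = -27.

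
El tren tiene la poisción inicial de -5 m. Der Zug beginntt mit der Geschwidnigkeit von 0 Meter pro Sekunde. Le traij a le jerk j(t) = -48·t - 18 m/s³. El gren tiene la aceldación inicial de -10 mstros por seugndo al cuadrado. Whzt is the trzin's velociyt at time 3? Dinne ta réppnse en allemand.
Ausgehend von dem Ruck j(t) = -48·t - 18, nehmen wir 2 Stammfunktionen. Die Stammfunktion von dem Ruck ist die Beschleunigung. Mit a(0) = -10 erhalten wir a(t) = -24·t^2 - 18·t - 10. Durch Integration von der Beschleunigung und Verwendung der Anfangsbedingung v(0) = 0, erhalten wir v(t) = t·(-8·t^2 - 9·t - 10). Wir haben die Geschwindigkeit v(t) = t·(-8·t^2 - 9·t - 10). Durch Einsetzen von t = 3: v(3) = -327.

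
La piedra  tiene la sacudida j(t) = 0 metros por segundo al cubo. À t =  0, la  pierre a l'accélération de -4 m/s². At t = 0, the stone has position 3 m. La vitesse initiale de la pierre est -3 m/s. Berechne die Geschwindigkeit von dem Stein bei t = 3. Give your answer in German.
Um dies zu lösen, müssen wir 2 Stammfunktionen unserer Gleichung für den Ruck j(t) = 0 finden. Mit ∫j(t)dt und Anwendung von a(0) = -4, finden wir a(t) = -4. Die Stammfunktion von der Beschleunigung ist die Geschwindigkeit. Mit v(0) = -3 erhalten wir v(t) = -4·t - 3. Mit v(t) = -4·t - 3 und Einsetzen von t = 3, finden wir v = -15.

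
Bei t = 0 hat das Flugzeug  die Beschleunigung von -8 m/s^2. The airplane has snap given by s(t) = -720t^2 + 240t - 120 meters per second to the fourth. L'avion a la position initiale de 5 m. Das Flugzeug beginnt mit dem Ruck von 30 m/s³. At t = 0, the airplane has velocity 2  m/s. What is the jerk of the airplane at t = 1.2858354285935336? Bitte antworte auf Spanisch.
Partiendo del snap s(t) = -720·t^2 + 240·t - 120, tomamos 1 antiderivada. Tomando ∫s(t)dt y aplicando j(0) = 30, encontramos j(t) = -240·t^3 + 120·t^2 - 120·t + 30. Usando j(t) = -240·t^3 + 120·t^2 - 120·t + 30 y sustituyendo t = 1.2858354285935336, encontramos j = -436.127183392096.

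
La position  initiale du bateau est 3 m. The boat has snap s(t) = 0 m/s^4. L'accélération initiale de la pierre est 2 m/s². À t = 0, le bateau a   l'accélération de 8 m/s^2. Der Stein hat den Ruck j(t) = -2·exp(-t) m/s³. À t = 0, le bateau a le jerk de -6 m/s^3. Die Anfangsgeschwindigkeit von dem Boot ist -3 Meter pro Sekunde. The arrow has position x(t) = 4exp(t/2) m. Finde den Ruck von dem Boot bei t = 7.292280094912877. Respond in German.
Wir müssen das Integral unserer Gleichung für den Snap s(t) = 0 1-mal finden. Mit ∫s(t)dt und Anwendung von j(0) = -6, finden wir j(t) = -6. Mit j(t) = -6 und Einsetzen von t = 7.292280094912877, finden wir j = -6.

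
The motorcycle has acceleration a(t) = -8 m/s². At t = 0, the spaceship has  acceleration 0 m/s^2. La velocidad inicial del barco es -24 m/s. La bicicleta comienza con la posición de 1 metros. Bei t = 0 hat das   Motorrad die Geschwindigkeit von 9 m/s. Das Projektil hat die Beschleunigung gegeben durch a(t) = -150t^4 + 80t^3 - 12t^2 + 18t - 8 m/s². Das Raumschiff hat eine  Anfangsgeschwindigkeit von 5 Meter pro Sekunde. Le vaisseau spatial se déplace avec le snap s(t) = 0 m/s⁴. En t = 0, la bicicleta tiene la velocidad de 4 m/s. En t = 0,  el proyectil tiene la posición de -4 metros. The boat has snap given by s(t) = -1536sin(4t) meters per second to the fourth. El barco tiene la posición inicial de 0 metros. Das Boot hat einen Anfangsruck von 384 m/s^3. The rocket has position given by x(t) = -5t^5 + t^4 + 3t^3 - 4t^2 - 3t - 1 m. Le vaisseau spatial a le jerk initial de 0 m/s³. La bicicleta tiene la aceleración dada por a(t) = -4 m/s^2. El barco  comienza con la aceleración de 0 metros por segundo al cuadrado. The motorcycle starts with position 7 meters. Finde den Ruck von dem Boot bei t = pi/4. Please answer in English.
To solve this, we need to take 1 antiderivative of our snap equation s(t) = -1536·sin(4·t). Taking ∫s(t)dt and applying j(0) = 384, we find j(t) = 384·cos(4·t). We have jerk j(t) = 384·cos(4·t). Substituting t = pi/4: j(pi/4) = -384.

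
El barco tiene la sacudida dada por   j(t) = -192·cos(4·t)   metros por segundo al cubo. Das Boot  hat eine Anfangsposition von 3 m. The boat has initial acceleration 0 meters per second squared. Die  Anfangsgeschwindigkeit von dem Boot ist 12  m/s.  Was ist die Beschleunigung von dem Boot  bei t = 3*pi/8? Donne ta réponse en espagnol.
Partiendo de la sacudida j(t) = -192·cos(4·t), tomamos 1 antiderivada. La integral de la sacudida, con a(0) = 0, da la aceleración: a(t) = -48·sin(4·t). Tenemos la aceleración a(t) = -48·sin(4·t). Sustituyendo t = 3*pi/8: a(3*pi/8) = 48.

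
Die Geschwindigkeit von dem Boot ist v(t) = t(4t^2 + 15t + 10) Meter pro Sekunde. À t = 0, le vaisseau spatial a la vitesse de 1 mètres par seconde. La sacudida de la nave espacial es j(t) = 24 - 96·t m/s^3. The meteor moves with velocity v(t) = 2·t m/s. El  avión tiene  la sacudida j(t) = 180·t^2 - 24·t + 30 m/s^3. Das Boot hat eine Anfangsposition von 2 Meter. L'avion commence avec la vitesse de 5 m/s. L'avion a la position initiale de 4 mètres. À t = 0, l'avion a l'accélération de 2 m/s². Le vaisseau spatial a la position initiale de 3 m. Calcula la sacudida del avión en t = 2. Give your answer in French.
De l'équation du jerk j(t) = 180·t^2 - 24·t + 30, nous substituons t = 2 pour obtenir j = 702.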